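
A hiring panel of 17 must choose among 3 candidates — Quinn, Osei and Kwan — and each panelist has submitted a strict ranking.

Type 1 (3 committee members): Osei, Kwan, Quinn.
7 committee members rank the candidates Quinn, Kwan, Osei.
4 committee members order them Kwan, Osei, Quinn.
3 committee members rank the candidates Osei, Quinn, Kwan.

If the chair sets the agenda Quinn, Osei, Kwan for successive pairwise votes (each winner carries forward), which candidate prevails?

Round 1: Quinn vs Osei — 7–10, Osei advances.
Round 2: Osei vs Kwan — 6–11, Kwan advances.
Kwan survives the agenda.

Kwan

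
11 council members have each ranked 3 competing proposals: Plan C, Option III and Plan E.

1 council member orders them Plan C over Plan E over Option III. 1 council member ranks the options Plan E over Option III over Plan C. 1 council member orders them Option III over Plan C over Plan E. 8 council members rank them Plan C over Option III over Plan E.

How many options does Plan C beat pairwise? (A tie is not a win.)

Plan C against each rival (11 council members):
Plan C vs Option III: Plan C, 9–2.
Plan C vs Plan E: Plan C wins 10–1.
Plan C beats Option III, Plan E — 2 pairwise wins.

2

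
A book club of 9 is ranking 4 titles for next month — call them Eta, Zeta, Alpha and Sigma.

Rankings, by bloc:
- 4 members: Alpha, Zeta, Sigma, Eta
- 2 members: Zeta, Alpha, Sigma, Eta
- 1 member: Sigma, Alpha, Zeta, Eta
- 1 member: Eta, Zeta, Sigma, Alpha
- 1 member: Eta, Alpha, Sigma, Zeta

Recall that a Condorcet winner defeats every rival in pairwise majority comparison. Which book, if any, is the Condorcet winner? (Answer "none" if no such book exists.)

Alpha

Check each pair by majority over 9 ballots:
Eta vs Zeta: Eta preferred on 1+1 = 2 ballots; Zeta wins 7–2.
Eta vs Alpha: Eta is ranked higher on 1+1 = 2 ballots, Alpha on 7. Alpha wins 7–2.
Eta vs Sigma: Eta is ranked higher on 1+1 = 2 ballots, Sigma on 7. Sigma wins 7–2.
Zeta vs Alpha: Zeta is ranked higher on 2+1 = 3 ballots, Alpha on 6. Alpha wins 6–3.
Zeta vs Sigma: 7 to 2, Zeta.
Alpha vs Sigma: Alpha is ranked higher on 4+2+1 = 7 ballots, Sigma on 2. Alpha wins 7–2.
Alpha wins every pairwise contest, so Alpha is the Condorcet winner.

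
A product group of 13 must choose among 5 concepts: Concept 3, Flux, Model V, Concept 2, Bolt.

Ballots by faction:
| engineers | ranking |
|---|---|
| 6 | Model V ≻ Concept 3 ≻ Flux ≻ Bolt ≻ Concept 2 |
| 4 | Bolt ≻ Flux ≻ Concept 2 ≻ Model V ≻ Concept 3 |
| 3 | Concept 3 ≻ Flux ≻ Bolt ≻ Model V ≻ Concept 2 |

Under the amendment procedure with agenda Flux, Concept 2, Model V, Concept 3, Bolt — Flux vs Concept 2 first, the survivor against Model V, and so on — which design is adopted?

Concept 3

Round 1: Flux vs Concept 2 — 13–0, Flux advances.
Round 2: Flux vs Model V — 7–6, Flux advances.
Round 3: Flux vs Concept 3 — 4–9, Concept 3 advances.
Round 4: Concept 3 vs Bolt — 9–4, Concept 3 advances.
The agenda winner is Concept 3.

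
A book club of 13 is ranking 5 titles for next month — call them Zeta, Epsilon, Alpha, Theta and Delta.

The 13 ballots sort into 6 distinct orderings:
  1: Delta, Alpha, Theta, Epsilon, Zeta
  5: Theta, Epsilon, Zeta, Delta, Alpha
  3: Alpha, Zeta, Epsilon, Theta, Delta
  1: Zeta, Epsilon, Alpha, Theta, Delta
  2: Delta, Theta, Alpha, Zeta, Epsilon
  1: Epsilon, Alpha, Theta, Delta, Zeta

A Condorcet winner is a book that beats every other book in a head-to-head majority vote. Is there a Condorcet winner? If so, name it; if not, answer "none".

Theta

Head-to-head results (13 members):
Zeta vs Epsilon: Epsilon wins 7–6.
Zeta–Alpha: Alpha 7–6.
Zeta–Theta: Theta 9–4.
Zeta vs Delta: Zeta wins 9–4.
Epsilon–Alpha: Epsilon 7–6.
Epsilon–Theta: Theta 8–5.
Epsilon–Delta: Epsilon 10–3.
Alpha vs Theta: Theta, 7–6.
Alpha vs Delta: Delta wins 8–5.
Theta vs Delta: Theta, 10–3.
Theta wins every pairwise contest, so Theta is the Condorcet winner.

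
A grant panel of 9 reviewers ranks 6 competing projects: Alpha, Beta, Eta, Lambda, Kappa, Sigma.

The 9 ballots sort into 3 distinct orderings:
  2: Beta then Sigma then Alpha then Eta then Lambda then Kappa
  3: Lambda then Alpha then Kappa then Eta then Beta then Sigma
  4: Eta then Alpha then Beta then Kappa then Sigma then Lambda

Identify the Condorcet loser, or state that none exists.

Head-to-head results (9 reviewers):
Alpha–Beta: Alpha 7–2.
Alpha vs Eta: Alpha, 5–4.
Alpha vs Lambda: Alpha wins 6–3.
Alpha–Kappa: Alpha 9–0.
Alpha vs Sigma: Alpha preferred on 3+4 = 7 ballots; Alpha wins 7–2.
Beta–Eta: Eta 7–2.
Beta vs Lambda: Beta wins 6–3.
Beta vs Kappa: 2+4 = 6 for Beta, 3 for Kappa — Beta by 6–3.
Beta vs Sigma: Beta wins 9–0.
Eta–Lambda: Eta 6–3.
Eta vs Kappa: Eta, 6–3.
Eta vs Sigma: Eta, 7–2.
Lambda vs Kappa: Lambda preferred on 2+3 = 5 ballots; Lambda wins 5–4.
Lambda vs Sigma: Sigma, 6–3.
Kappa vs Sigma: Kappa, 7–2.
Each project has at least one pairwise win (Alpha beats Beta; Beta beats Lambda; Eta beats Beta; Lambda beats Kappa; Kappa beats Sigma; Sigma beats Lambda) — no Condorcet loser.

none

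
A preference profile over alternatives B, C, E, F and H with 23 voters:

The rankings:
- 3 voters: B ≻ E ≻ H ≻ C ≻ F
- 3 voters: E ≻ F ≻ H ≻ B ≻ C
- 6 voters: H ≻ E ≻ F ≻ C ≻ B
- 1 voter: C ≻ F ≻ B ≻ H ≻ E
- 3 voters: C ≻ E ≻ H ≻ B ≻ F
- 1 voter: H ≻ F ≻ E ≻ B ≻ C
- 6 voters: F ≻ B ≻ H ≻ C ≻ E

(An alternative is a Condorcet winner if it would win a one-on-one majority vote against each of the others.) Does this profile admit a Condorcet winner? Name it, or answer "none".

Head-to-head results (23 voters):
B–C: B 13–10.
B vs E: E wins 13–10.
B vs F: 3+3 = 6 for B, 17 for F — F by 17–6.
B vs H: 10 to 13, H.
C vs E: E, 13–10.
C vs F: 7 to 16, F.
C–H: H 19–4.
E vs F: 3+3+6+3 = 15 for E, 8 for F — E by 15–8.
E–H: H 14–9.
F vs H: 3+1+6 = 10 for F, 13 for H — H by 13–10.
H defeats every rival head-to-head and is the Condorcet winner.

H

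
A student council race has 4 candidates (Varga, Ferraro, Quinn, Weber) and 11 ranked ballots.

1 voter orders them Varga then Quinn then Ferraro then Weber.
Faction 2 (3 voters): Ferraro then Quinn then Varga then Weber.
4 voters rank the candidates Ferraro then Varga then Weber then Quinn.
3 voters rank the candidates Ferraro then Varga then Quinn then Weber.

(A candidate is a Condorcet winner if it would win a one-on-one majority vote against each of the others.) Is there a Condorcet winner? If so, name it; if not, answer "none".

Check each pair by majority over 11 ballots:
Varga vs Ferraro: 1 for Varga, 10 for Ferraro — Ferraro by 10–1.
Varga vs Quinn: Varga preferred on 1+4+3 = 8 ballots; Varga wins 8–3.
Varga vs Weber: Varga preferred on 1+3+4+3 = 11 ballots; Varga wins 11–0.
Ferraro vs Quinn: Ferraro wins 10–1.
Ferraro vs Weber: Ferraro, 11–0.
Quinn vs Weber: Quinn wins 7–4.
Ferraro defeats every rival head-to-head and is the Condorcet winner.

Ferraro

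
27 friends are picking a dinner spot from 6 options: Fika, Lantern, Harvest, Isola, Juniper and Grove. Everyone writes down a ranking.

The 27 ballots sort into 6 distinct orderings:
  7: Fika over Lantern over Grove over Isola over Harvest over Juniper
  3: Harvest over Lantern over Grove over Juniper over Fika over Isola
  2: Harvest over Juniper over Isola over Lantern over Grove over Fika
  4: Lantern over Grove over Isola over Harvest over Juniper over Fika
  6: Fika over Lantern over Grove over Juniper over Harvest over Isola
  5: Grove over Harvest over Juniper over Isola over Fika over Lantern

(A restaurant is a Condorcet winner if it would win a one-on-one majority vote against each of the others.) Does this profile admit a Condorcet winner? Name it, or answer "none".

none

Check each pair by majority over 27 ballots:
Fika vs Lantern: Fika, 18–9.
Fika vs Harvest: Harvest, 14–13.
Fika vs Isola: Fika, 16–11.
Fika vs Juniper: 7+6 = 13 for Fika, 14 for Juniper — Juniper by 14–13.
Fika vs Grove: 7+6 = 13 for Fika, 14 for Grove — Grove by 14–13.
Lantern vs Harvest: 7+4+6 = 17 for Lantern, 10 for Harvest — Lantern by 17–10.
Lantern vs Isola: Lantern is ranked higher on 7+3+4+6 = 20 ballots, Isola on 7. Lantern wins 20–7.
Lantern vs Juniper: Lantern, 20–7.
Lantern vs Grove: Lantern preferred on 7+3+2+4+6 = 22 ballots; Lantern wins 22–5.
Harvest–Isola: Harvest 16–11.
Harvest vs Juniper: Harvest is ranked higher on 7+3+2+4+5 = 21 ballots, Juniper on 6. Harvest wins 21–6.
Harvest–Grove: Grove 22–5.
Isola vs Juniper: 7+4 = 11 for Isola, 16 for Juniper — Juniper by 16–11.
Isola–Grove: Grove 25–2.
Juniper–Grove: Grove 25–2.
No restaurant is unbeaten: Fika loses to Harvest; Lantern loses to Fika; Harvest loses to Lantern; Isola loses to Fika; Juniper loses to Lantern; Grove loses to Lantern. In particular Fika → Lantern → Harvest → Fika is a majority cycle — no Condorcet winner exists.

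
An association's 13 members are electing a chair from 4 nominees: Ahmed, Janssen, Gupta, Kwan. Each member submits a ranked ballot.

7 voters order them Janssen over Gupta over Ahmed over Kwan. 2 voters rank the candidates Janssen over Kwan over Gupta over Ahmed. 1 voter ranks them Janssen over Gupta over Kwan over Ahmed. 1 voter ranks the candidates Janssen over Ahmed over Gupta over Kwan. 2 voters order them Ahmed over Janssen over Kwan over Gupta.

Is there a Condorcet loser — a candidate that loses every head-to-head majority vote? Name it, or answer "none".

Head-to-head results (13 voters):
Ahmed vs Janssen: Ahmed is ranked higher on 2 ballots, Janssen on 11. Janssen wins 11–2.
Ahmed vs Gupta: Gupta wins 10–3.
Ahmed vs Kwan: Ahmed preferred on 7+1+2 = 10 ballots; Ahmed wins 10–3.
Janssen vs Gupta: Janssen, 13–0.
Janssen vs Kwan: 13 to 0, Janssen.
Gupta vs Kwan: Gupta wins 9–4.
Only Kwan has no wins; Kwan is the Condorcet loser.

Kwan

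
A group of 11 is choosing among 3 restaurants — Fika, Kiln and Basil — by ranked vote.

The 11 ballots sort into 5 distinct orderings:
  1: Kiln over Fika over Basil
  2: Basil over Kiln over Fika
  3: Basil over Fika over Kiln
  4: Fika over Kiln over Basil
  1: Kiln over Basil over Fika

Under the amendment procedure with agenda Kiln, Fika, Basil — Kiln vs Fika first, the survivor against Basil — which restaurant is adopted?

Basil

Round 1: Kiln vs Fika — 4–7, Fika advances.
Round 2: Fika vs Basil — 5–6, Basil advances.
The agenda winner is Basil.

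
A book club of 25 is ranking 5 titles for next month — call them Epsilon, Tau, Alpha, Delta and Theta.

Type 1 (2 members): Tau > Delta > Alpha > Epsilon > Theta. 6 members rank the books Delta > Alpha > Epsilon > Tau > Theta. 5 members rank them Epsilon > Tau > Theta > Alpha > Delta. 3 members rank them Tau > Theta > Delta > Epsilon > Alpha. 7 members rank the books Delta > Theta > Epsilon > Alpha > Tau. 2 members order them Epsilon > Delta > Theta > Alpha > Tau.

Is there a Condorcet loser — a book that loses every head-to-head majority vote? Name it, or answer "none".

Pairwise majorities:
Epsilon vs Tau: Epsilon preferred on 6+5+7+2 = 20 ballots; Epsilon wins 20–5.
Epsilon vs Alpha: 5+3+7+2 = 17 for Epsilon, 8 for Alpha — Epsilon by 17–8.
Epsilon vs Delta: 5+2 = 7 for Epsilon, 18 for Delta — Delta by 18–7.
Epsilon vs Theta: Epsilon wins 15–10.
Tau vs Alpha: 10 to 15, Alpha.
Tau vs Delta: 10 to 15, Delta.
Tau vs Theta: Tau wins 16–9.
Alpha vs Delta: Alpha preferred on 5 ballots; Delta wins 20–5.
Alpha vs Theta: Alpha preferred on 2+6 = 8 ballots; Theta wins 17–8.
Delta vs Theta: 2+6+7+2 = 17 for Delta, 8 for Theta — Delta by 17–8.
Each book has at least one pairwise win (Epsilon beats Tau; Tau beats Theta; Alpha beats Tau; Delta beats Epsilon; Theta beats Alpha) — no Condorcet loser.

none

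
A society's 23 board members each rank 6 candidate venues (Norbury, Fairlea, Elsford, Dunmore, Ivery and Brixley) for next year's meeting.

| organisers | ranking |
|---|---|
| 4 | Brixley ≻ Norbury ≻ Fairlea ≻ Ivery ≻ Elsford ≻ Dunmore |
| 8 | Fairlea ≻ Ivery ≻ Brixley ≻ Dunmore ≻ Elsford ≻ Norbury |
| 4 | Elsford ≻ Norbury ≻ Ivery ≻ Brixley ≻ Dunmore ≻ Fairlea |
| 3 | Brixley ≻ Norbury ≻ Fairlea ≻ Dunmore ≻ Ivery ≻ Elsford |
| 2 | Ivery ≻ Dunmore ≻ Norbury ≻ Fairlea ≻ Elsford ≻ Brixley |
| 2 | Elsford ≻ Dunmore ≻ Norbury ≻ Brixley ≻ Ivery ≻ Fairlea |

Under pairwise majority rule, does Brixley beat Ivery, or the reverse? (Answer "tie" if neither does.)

Ballots ranking Brixley above Ivery: 4 + 3 + 2 = 9.
Ballots ranking Ivery above Brixley: 23 − 9 = 14.
Ivery wins the head-to-head 14–9.

Ivery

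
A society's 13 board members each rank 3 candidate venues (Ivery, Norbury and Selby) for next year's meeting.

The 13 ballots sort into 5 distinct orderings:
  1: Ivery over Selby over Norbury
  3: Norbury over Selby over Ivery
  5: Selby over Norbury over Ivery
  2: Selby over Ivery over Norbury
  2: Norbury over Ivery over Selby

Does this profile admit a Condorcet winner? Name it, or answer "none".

Selby

Pairwise majorities:
Ivery–Norbury: Norbury 10–3.
Ivery vs Selby: 3 to 10, Selby.
Norbury vs Selby: Selby, 8–5.
Selby wins every pairwise contest, so Selby is the Condorcet winner.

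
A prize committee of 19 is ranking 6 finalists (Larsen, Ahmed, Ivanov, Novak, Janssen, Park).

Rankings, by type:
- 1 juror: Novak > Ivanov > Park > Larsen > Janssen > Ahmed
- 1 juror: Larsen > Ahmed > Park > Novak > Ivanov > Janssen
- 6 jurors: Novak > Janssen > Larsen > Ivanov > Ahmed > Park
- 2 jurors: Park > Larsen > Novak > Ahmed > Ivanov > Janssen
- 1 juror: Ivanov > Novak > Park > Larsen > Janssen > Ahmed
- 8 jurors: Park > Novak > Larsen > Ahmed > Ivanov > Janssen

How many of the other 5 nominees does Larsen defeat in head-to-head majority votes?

3

Larsen against each rival (19 jurors):
Larsen vs Ahmed: 19 to 0, Larsen.
Larsen vs Ivanov: Larsen wins 17–2.
Larsen vs Novak: 1+2 = 3 for Larsen, 16 for Novak — Novak by 16–3.
Larsen vs Janssen: Larsen, 13–6.
Larsen vs Park: 1+6 = 7 for Larsen, 12 for Park — Park by 12–7.
Larsen beats Ahmed, Ivanov, Janssen; loses to Novak, Park — 3 pairwise wins.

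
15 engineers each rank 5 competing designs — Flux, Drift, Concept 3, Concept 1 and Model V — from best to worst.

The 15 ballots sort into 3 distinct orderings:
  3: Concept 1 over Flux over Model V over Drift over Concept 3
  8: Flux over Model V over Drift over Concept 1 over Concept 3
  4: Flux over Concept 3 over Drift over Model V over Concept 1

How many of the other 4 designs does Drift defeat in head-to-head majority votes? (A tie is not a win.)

Drift against each rival (15 engineers):
Drift–Flux: Flux 15–0.
Drift vs Concept 3: Drift preferred on 3+8 = 11 ballots; Drift wins 11–4.
Drift vs Concept 1: Drift, 12–3.
Drift vs Model V: Drift preferred on 4 ballots; Model V wins 11–4.
Drift beats Concept 3, Concept 1; loses to Flux, Model V — 2 pairwise wins.

2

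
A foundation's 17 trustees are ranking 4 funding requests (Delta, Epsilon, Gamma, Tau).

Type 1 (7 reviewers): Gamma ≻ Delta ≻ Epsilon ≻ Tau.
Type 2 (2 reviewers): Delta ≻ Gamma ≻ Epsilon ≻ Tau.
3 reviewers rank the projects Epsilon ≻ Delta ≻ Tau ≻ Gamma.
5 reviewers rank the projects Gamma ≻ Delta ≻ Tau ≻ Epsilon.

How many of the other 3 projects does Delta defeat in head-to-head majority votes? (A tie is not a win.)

2

Delta against each rival (17 reviewers):
Delta vs Epsilon: Delta preferred on 7+2+5 = 14 ballots; Delta wins 14–3.
Delta vs Gamma: Gamma, 12–5.
Delta vs Tau: Delta wins 17–0.
Delta beats Epsilon, Tau; loses to Gamma — 2 pairwise wins.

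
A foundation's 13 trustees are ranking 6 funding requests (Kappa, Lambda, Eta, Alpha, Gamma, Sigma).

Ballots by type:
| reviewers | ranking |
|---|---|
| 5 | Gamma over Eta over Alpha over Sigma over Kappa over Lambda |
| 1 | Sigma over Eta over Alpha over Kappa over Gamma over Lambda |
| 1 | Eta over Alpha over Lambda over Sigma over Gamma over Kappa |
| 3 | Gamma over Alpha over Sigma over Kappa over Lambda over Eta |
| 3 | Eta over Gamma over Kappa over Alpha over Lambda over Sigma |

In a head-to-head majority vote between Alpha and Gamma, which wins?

Gamma

Ballots ranking Alpha above Gamma: 1 + 1 = 2.
Ballots ranking Gamma above Alpha: 13 − 2 = 11.
Gamma wins the head-to-head 11–2.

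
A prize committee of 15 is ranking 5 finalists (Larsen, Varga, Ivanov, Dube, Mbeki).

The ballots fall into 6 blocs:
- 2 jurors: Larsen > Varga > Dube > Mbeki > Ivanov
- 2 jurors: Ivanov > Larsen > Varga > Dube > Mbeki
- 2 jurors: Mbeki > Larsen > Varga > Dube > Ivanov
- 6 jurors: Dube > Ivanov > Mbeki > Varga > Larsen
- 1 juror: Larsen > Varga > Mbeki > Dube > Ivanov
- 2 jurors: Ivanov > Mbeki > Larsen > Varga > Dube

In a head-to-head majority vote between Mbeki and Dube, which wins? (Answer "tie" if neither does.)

Dube

Ballots ranking Mbeki above Dube: 2 + 1 + 2 = 5.
Ballots ranking Dube above Mbeki: 15 − 5 = 10.
Dube wins the head-to-head 10–5.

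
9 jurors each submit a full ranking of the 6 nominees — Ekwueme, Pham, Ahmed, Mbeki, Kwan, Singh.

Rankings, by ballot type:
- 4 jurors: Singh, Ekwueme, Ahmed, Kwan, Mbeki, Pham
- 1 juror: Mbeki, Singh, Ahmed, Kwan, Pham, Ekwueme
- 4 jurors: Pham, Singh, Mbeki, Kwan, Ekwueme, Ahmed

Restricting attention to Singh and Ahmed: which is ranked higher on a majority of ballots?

Ballots ranking Singh above Ahmed: 4 + 1 + 4 = 9.
Ballots ranking Ahmed above Singh: 9 − 9 = 0.
Singh wins the head-to-head 9–0.

Singh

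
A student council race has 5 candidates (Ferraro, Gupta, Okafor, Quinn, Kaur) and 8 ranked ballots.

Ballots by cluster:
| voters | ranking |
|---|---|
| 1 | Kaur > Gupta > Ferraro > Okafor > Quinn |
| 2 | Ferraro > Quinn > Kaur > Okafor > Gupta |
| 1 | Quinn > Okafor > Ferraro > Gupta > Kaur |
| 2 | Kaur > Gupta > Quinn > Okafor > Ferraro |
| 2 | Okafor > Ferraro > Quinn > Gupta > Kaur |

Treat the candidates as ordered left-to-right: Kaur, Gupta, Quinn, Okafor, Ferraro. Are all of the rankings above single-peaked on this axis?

Axis positions: Kaur=1, Gupta=2, Quinn=3, Okafor=4, Ferraro=5.
Cluster 1: ranking walks positions 1-2-5-4-3; Ferraro is ranked above Quinn even though Quinn lies between Ferraro and the peak Kaur on the axis — preferences dip and rise again. Not single-peaked.
Cluster 2: ranking walks positions 5-3-1-4-2; Quinn is ranked above Okafor even though Okafor lies between Quinn and the peak Ferraro on the axis — preferences dip and rise again. Not single-peaked.
Cluster 3 (peak Quinn at position 3): ranking walks positions 3-4-5-2-1, expanding outward from the peak — single-peaked.
Cluster 4 (peak Kaur at position 1): ranking walks positions 1-2-3-4-5, expanding outward from the peak — single-peaked.
Cluster 5 (peak Okafor at position 4): ranking walks positions 4-5-3-2-1, expanding outward from the peak — single-peaked.
Cluster 1 violates single-peakedness, so the profile is not single-peaked on this axis.

no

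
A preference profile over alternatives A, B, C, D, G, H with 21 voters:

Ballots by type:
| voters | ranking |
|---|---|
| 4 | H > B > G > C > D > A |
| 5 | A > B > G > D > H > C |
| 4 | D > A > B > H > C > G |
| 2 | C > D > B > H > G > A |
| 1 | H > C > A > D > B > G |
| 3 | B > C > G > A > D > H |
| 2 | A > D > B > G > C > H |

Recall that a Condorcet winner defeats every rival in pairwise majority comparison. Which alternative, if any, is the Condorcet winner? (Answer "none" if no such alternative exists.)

Check each pair by majority over 21 ballots:
A vs B: 5+4+1+2 = 12 for A, 9 for B — A by 12–9.
A vs C: 5+4+2 = 11 for A, 10 for C — A by 11–10.
A vs D: 11 to 10, A.
A vs G: 5+4+1+2 = 12 for A, 9 for G — A by 12–9.
A vs H: A preferred on 5+4+3+2 = 14 ballots; A wins 14–7.
B vs C: 18 to 3, B.
B vs D: 4+5+3 = 12 for B, 9 for D — B by 12–9.
B vs G: 21 for B, 0 for G — B by 21–0.
B vs H: 5+4+2+3+2 = 16 for B, 5 for H — B by 16–5.
C vs D: 10 to 11, D.
C vs G: C preferred on 4+2+1+3 = 10 ballots; G wins 11–10.
C vs H: 2+3+2 = 7 for C, 14 for H — H by 14–7.
D vs G: D preferred on 4+2+1+2 = 9 ballots; G wins 12–9.
D vs H: 5+4+2+3+2 = 16 for D, 5 for H — D by 16–5.
G vs H: 5+3+2 = 10 for G, 11 for H — H by 11–10.
A beats each of B, C, D, G, H — A is the Condorcet winner.

A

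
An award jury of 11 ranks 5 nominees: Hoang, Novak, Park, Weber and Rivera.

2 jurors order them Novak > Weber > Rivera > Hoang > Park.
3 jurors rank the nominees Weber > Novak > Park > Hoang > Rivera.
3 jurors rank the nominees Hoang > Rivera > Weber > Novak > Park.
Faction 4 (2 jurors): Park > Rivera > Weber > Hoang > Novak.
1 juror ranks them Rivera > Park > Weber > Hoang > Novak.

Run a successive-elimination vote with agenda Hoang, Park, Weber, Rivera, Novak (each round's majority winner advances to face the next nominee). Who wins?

Rivera

Round 1: Hoang vs Park — 5–6, Park advances.
Round 2: Park vs Weber — 3–8, Weber advances.
Round 3: Weber vs Rivera — 5–6, Rivera advances.
Round 4: Rivera vs Novak — 6–5, Rivera advances.
The agenda winner is Rivera.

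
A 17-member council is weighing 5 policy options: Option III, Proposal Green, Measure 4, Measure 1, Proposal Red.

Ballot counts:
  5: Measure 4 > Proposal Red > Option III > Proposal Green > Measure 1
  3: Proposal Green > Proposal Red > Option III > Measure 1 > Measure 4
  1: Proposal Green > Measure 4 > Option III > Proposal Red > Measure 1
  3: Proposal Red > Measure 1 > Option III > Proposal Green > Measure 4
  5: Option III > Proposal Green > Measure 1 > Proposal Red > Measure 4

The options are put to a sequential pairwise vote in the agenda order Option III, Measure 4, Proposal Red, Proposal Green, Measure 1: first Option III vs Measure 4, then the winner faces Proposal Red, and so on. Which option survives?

Round 1: Option III vs Measure 4 — 11–6, Option III advances.
Round 2: Option III vs Proposal Red — 6–11, Proposal Red advances.
Round 3: Proposal Red vs Proposal Green — 8–9, Proposal Green advances.
Round 4: Proposal Green vs Measure 1 — 14–3, Proposal Green advances.
The agenda winner is Proposal Green.

Proposal Green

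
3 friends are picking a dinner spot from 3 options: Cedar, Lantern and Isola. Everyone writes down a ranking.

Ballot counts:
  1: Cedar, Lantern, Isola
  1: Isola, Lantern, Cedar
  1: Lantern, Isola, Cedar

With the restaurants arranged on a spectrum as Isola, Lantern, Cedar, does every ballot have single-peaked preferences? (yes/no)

yes

Axis positions: Isola=1, Lantern=2, Cedar=3.
Group 1 (peak Cedar at position 3): ranking walks positions 3-2-1, expanding outward from the peak — single-peaked.
Group 2 (peak Isola at position 1): ranking walks positions 1-2-3, expanding outward from the peak — single-peaked.
Group 3 (peak Lantern at position 2): ranking walks positions 2-1-3, expanding outward from the peak — single-peaked.
Every ranking is single-peaked on this axis.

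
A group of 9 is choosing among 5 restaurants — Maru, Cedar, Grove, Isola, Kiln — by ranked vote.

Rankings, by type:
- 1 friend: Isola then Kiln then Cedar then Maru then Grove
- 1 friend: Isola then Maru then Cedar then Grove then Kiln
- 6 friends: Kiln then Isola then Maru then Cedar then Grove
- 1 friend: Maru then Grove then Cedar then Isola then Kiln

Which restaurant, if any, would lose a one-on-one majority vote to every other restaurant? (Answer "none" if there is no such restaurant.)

Pairwise majorities:
Maru vs Cedar: Maru wins 8–1.
Maru vs Grove: Maru is ranked higher on 1+1+6+1 = 9 ballots, Grove on 0. Maru wins 9–0.
Maru vs Isola: Maru is ranked higher on 1 ballot, Isola on 8. Isola wins 8–1.
Maru vs Kiln: Maru preferred on 1+1 = 2 ballots; Kiln wins 7–2.
Cedar vs Grove: Cedar wins 8–1.
Cedar vs Isola: Isola, 8–1.
Cedar vs Kiln: Kiln wins 7–2.
Grove vs Isola: Isola, 8–1.
Grove vs Kiln: 2 to 7, Kiln.
Isola vs Kiln: Isola is ranked higher on 1+1+1 = 3 ballots, Kiln on 6. Kiln wins 6–3.
Grove loses to every other restaurant — it is the Condorcet loser.

Grove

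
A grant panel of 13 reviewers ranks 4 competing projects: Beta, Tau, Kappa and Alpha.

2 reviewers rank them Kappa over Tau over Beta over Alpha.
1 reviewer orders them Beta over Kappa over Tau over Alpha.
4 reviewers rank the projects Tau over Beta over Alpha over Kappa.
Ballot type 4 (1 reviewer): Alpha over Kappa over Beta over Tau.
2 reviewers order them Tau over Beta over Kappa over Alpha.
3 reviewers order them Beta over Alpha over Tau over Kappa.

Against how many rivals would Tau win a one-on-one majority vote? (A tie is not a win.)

3

Tau against each rival (13 reviewers):
Tau vs Beta: 2+4+2 = 8 for Tau, 5 for Beta — Tau by 8–5.
Tau–Kappa: Tau 9–4.
Tau vs Alpha: 2+1+4+2 = 9 for Tau, 4 for Alpha — Tau by 9–4.
Tau beats Beta, Kappa, Alpha — 3 pairwise wins.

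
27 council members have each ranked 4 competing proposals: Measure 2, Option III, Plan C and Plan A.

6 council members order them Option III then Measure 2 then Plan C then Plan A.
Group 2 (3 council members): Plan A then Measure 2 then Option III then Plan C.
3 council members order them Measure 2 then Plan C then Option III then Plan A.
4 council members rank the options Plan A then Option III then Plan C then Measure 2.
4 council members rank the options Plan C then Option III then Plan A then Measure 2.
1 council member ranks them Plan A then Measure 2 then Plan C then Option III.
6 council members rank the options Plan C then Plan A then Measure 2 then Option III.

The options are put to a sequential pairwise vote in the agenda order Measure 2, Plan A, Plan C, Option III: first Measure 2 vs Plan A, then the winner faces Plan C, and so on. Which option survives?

Plan C

Round 1: Measure 2 vs Plan A — 9–18, Plan A advances.
Round 2: Plan A vs Plan C — 8–19, Plan C advances.
Round 3: Plan C vs Option III — 14–13, Plan C advances.
Plan C survives the agenda.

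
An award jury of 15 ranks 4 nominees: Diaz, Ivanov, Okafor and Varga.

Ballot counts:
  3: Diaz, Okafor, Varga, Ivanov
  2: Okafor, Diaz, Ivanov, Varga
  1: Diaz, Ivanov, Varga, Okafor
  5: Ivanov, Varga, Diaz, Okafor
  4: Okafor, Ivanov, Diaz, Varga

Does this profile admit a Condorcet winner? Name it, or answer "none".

Pairwise majorities:
Diaz–Ivanov: Ivanov 9–6.
Diaz vs Okafor: Diaz, 9–6.
Diaz vs Varga: Diaz wins 10–5.
Ivanov–Okafor: Okafor 9–6.
Ivanov vs Varga: Ivanov wins 12–3.
Okafor vs Varga: Okafor wins 9–6.
No nominee is unbeaten: Diaz loses to Ivanov; Ivanov loses to Okafor; Okafor loses to Diaz; Varga loses to Diaz. In particular Diaz → Okafor → Ivanov → Diaz is a majority cycle — no Condorcet winner exists.

none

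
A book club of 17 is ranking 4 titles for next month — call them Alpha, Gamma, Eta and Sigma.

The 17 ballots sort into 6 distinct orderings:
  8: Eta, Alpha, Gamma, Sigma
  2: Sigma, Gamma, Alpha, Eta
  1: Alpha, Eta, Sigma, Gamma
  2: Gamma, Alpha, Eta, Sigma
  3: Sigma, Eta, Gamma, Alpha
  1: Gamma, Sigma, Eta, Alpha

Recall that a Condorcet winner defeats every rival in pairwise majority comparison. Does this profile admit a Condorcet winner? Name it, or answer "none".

Eta

Pairwise majorities:
Alpha vs Gamma: 8+1 = 9 for Alpha, 8 for Gamma — Alpha by 9–8.
Alpha vs Eta: 5 to 12, Eta.
Alpha vs Sigma: 8+1+2 = 11 for Alpha, 6 for Sigma — Alpha by 11–6.
Gamma vs Eta: Gamma preferred on 2+2+1 = 5 ballots; Eta wins 12–5.
Gamma vs Sigma: 8+2+1 = 11 for Gamma, 6 for Sigma — Gamma by 11–6.
Eta vs Sigma: 8+1+2 = 11 for Eta, 6 for Sigma — Eta by 11–6.
Eta wins every pairwise contest, so Eta is the Condorcet winner.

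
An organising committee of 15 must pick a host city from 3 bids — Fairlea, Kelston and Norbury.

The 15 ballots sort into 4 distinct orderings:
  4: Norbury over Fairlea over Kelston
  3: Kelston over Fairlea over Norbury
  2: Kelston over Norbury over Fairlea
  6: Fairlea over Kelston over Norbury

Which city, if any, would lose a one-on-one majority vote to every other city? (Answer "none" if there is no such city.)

Norbury

Pairwise majorities:
Fairlea vs Kelston: 4+6 = 10 for Fairlea, 5 for Kelston — Fairlea by 10–5.
Fairlea vs Norbury: Fairlea preferred on 3+6 = 9 ballots; Fairlea wins 9–6.
Kelston vs Norbury: Kelston wins 11–4.
Norbury loses to every other city — it is the Condorcet loser.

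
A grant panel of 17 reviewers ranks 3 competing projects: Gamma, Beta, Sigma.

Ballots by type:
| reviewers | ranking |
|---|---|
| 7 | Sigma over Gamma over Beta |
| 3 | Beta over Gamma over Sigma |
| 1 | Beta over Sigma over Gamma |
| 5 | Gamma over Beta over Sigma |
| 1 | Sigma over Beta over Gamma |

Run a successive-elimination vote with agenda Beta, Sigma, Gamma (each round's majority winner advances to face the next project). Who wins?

Gamma

Round 1: Beta vs Sigma — 9–8, Beta advances.
Round 2: Beta vs Gamma — 5–12, Gamma advances.
Gamma survives the agenda.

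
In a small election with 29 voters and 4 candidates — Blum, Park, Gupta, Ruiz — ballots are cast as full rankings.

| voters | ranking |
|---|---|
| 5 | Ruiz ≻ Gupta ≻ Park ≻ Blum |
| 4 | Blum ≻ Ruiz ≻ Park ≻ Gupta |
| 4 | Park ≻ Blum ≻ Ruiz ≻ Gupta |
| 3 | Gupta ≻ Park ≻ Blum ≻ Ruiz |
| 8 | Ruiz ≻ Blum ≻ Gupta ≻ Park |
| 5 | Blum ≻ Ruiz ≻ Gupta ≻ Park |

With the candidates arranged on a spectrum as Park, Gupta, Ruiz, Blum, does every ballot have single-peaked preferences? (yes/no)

no

Axis positions: Park=1, Gupta=2, Ruiz=3, Blum=4.
Faction 1 (peak Ruiz at position 3): ranking walks positions 3-2-1-4, expanding outward from the peak — single-peaked.
Faction 2: ranking walks positions 4-3-1-2; Park is ranked above Gupta even though Gupta lies between Park and the peak Blum on the axis — preferences dip and rise again. Not single-peaked.
Faction 3: ranking walks positions 1-4-3-2; Blum is ranked above Gupta even though Gupta lies between Blum and the peak Park on the axis — preferences dip and rise again. Not single-peaked.
Faction 4: ranking walks positions 2-1-4-3; Blum is ranked above Ruiz even though Ruiz lies between Blum and the peak Gupta on the axis — preferences dip and rise again. Not single-peaked.
Faction 5 (peak Ruiz at position 3): ranking walks positions 3-4-2-1, expanding outward from the peak — single-peaked.
Faction 6 (peak Blum at position 4): ranking walks positions 4-3-2-1, expanding outward from the peak — single-peaked.
Faction 2 violates single-peakedness, so the profile is not single-peaked on this axis.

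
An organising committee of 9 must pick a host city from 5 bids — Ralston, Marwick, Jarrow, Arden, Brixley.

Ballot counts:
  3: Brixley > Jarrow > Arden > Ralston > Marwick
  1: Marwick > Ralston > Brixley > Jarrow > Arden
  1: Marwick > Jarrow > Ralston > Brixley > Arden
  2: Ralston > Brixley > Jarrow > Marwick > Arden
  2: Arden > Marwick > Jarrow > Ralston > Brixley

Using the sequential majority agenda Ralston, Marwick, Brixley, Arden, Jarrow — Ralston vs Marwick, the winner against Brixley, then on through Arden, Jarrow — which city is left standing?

Round 1: Ralston vs Marwick — 5–4, Ralston advances.
Round 2: Ralston vs Brixley — 6–3, Ralston advances.
Round 3: Ralston vs Arden — 4–5, Arden advances.
Round 4: Arden vs Jarrow — 2–7, Jarrow advances.
Jarrow survives the agenda.

Jarrow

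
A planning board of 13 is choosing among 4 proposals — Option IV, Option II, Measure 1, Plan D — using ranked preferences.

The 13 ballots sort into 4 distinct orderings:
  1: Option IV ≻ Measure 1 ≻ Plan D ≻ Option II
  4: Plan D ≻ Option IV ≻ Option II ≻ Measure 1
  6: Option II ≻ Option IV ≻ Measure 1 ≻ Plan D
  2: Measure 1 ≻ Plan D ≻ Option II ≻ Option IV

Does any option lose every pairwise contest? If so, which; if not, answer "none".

none

Head-to-head results (13 council members):
Option IV vs Option II: Option II wins 8–5.
Option IV vs Measure 1: Option IV is ranked higher on 1+4+6 = 11 ballots, Measure 1 on 2. Option IV wins 11–2.
Option IV vs Plan D: Option IV wins 7–6.
Option II vs Measure 1: Option II is ranked higher on 4+6 = 10 ballots, Measure 1 on 3. Option II wins 10–3.
Option II vs Plan D: 6 for Option II, 7 for Plan D — Plan D by 7–6.
Measure 1 vs Plan D: 9 to 4, Measure 1.
Each option has at least one pairwise win (Option IV beats Measure 1; Option II beats Option IV; Measure 1 beats Plan D; Plan D beats Option II) — no Condorcet loser.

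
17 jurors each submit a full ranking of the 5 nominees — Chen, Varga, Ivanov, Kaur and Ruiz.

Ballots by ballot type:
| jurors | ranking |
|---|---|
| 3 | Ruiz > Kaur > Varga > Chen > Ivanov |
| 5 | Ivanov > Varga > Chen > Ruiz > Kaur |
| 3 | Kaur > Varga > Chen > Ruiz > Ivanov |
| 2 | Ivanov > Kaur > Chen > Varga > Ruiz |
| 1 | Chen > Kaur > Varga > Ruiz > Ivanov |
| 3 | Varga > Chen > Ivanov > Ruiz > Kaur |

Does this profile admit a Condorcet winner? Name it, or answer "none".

Pairwise majorities:
Chen vs Varga: 2+1 = 3 for Chen, 14 for Varga — Varga by 14–3.
Chen vs Ivanov: 10 to 7, Chen.
Chen vs Kaur: 5+1+3 = 9 for Chen, 8 for Kaur — Chen by 9–8.
Chen vs Ruiz: 5+3+2+1+3 = 14 for Chen, 3 for Ruiz — Chen by 14–3.
Varga vs Ivanov: 3+3+1+3 = 10 for Varga, 7 for Ivanov — Varga by 10–7.
Varga vs Kaur: Varga preferred on 5+3 = 8 ballots; Kaur wins 9–8.
Varga vs Ruiz: Varga is ranked higher on 5+3+2+1+3 = 14 ballots, Ruiz on 3. Varga wins 14–3.
Ivanov vs Kaur: Ivanov is ranked higher on 5+2+3 = 10 ballots, Kaur on 7. Ivanov wins 10–7.
Ivanov vs Ruiz: Ivanov is ranked higher on 5+2+3 = 10 ballots, Ruiz on 7. Ivanov wins 10–7.
Kaur vs Ruiz: 6 to 11, Ruiz.
Every nominee loses at least once (Chen loses to Varga; Varga loses to Kaur; Ivanov loses to Chen; Kaur loses to Chen; Ruiz loses to Chen). The majority relation contains the cycle Chen > Kaur > Varga > Chen, so there is no Condorcet winner.

none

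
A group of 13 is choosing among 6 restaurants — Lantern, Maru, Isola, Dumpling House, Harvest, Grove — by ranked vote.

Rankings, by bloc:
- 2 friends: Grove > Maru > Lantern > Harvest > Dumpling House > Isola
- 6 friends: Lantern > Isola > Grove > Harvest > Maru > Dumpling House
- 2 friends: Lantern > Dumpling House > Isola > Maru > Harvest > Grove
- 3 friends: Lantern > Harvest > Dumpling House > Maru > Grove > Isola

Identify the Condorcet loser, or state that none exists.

none

Pairwise majorities:
Lantern vs Maru: Lantern wins 11–2.
Lantern vs Isola: 2+6+2+3 = 13 for Lantern, 0 for Isola — Lantern by 13–0.
Lantern vs Dumpling House: 13 to 0, Lantern.
Lantern vs Harvest: Lantern, 13–0.
Lantern vs Grove: Lantern is ranked higher on 6+2+3 = 11 ballots, Grove on 2. Lantern wins 11–2.
Maru vs Isola: Maru is ranked higher on 2+3 = 5 ballots, Isola on 8. Isola wins 8–5.
Maru vs Dumpling House: Maru wins 8–5.
Maru vs Harvest: 4 to 9, Harvest.
Maru vs Grove: Grove, 8–5.
Isola vs Dumpling House: Isola preferred on 6 ballots; Dumpling House wins 7–6.
Isola–Harvest: Isola 8–5.
Isola vs Grove: Isola is ranked higher on 6+2 = 8 ballots, Grove on 5. Isola wins 8–5.
Dumpling House vs Harvest: Harvest wins 11–2.
Dumpling House–Grove: Grove 8–5.
Harvest vs Grove: Harvest preferred on 2+3 = 5 ballots; Grove wins 8–5.
Every restaurant wins at least one matchup (Lantern beats Maru; Maru beats Dumpling House; Isola beats Maru; Dumpling House beats Isola; Harvest beats Maru; Grove beats Maru), so there is no Condorcet loser.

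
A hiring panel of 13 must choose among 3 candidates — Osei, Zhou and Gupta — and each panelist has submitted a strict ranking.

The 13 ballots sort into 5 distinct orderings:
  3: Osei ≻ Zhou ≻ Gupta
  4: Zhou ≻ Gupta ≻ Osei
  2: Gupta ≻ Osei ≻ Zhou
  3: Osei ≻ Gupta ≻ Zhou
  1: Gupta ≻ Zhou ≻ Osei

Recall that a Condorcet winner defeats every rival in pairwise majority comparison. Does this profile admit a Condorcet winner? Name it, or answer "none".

Check each pair by majority over 13 ballots:
Osei–Zhou: Osei 8–5.
Osei–Gupta: Gupta 7–6.
Zhou vs Gupta: Zhou, 7–6.
Every candidate loses at least once (Osei loses to Gupta; Zhou loses to Osei; Gupta loses to Zhou). The majority relation contains the cycle Osei > Zhou > Gupta > Osei, so there is no Condorcet winner.

none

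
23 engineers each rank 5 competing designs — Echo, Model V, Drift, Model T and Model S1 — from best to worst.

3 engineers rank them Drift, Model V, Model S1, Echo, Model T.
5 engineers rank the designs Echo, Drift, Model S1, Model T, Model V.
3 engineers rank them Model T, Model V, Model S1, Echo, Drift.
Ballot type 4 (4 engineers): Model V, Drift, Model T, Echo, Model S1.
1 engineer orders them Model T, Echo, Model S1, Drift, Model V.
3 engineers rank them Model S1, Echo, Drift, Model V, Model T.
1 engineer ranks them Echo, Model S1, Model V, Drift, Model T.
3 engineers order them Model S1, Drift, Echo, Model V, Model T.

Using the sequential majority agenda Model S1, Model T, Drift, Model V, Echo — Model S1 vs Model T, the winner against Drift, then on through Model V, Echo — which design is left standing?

Echo

Round 1: Model S1 vs Model T — 15–8, Model S1 advances.
Round 2: Model S1 vs Drift — 11–12, Drift advances.
Round 3: Drift vs Model V — 15–8, Drift advances.
Round 4: Drift vs Echo — 10–13, Echo advances.
Echo survives the agenda.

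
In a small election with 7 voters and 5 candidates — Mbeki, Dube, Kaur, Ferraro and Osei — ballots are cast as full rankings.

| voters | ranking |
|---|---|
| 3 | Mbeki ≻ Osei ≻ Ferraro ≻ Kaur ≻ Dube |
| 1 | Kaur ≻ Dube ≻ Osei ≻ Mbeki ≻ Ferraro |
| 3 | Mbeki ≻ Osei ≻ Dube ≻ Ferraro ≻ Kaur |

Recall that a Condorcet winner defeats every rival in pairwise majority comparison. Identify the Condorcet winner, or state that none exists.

Head-to-head results (7 voters):
Mbeki vs Dube: Mbeki is ranked higher on 3+3 = 6 ballots, Dube on 1. Mbeki wins 6–1.
Mbeki vs Kaur: 3+3 = 6 for Mbeki, 1 for Kaur — Mbeki by 6–1.
Mbeki vs Ferraro: 3+1+3 = 7 for Mbeki, 0 for Ferraro — Mbeki by 7–0.
Mbeki vs Osei: Mbeki preferred on 3+3 = 6 ballots; Mbeki wins 6–1.
Dube–Kaur: Kaur 4–3.
Dube vs Ferraro: 4 to 3, Dube.
Dube vs Osei: Osei, 6–1.
Kaur vs Ferraro: Kaur is ranked higher on 1 ballot, Ferraro on 6. Ferraro wins 6–1.
Kaur–Osei: Osei 6–1.
Ferraro–Osei: Osei 7–0.
Only Mbeki has no losses; Mbeki is the Condorcet winner.

Mbeki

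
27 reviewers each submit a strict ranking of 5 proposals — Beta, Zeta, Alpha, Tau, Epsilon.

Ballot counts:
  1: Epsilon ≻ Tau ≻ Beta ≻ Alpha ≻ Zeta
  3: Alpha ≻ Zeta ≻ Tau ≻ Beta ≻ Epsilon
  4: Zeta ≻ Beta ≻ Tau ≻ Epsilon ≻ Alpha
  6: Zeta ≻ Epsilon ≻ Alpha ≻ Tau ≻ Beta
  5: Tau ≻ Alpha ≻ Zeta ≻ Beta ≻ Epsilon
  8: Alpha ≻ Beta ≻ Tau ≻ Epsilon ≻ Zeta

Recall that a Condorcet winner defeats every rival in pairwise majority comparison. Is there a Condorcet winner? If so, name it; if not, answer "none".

Alpha

Pairwise majorities:
Beta–Zeta: Zeta 18–9.
Beta vs Alpha: Beta is ranked higher on 1+4 = 5 ballots, Alpha on 22. Alpha wins 22–5.
Beta vs Tau: 12 to 15, Tau.
Beta vs Epsilon: 20 to 7, Beta.
Zeta vs Alpha: Alpha, 17–10.
Zeta–Tau: Tau 14–13.
Zeta vs Epsilon: 18 to 9, Zeta.
Alpha–Tau: Alpha 17–10.
Alpha–Epsilon: Alpha 16–11.
Tau–Epsilon: Tau 20–7.
Alpha wins every pairwise contest, so Alpha is the Condorcet winner.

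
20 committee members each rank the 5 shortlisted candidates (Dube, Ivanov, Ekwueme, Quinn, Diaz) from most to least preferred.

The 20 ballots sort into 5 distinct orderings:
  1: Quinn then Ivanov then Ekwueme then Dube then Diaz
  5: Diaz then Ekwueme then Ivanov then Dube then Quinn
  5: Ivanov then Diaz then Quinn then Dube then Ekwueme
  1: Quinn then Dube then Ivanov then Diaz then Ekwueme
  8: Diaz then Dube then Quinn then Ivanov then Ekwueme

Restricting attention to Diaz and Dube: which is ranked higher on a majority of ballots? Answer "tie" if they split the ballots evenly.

Ballots ranking Diaz above Dube: 5 + 5 + 8 = 18.
Ballots ranking Dube above Diaz: 20 − 18 = 2.
Diaz wins the head-to-head 18–2.

Diaz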